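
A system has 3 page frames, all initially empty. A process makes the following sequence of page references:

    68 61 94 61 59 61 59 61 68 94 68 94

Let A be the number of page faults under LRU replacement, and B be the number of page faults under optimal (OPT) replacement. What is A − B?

Under LRU: F F F . F . . . F F . . → 6 faults.
Under OPT: F F F . F . . . . F . . → 5 faults.
A − B = 6 − 5 = 1.

1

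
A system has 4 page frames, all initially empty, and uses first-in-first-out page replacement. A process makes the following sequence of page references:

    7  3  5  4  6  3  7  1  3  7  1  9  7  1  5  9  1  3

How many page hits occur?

8

7: fault, frames (7)
3: fault, frames (7 3)
5: fault, frames (7 3 5)
4: fault, frames (7 3 5 4)
6: fault, evict 7, frames (3 5 4 6)
3: hit
7: fault, evict 3, frames (5 4 6 7)
1: fault, evict 5, frames (4 6 7 1)
3: fault, evict 4, frames (6 7 1 3)
7: hit
1: hit
9: fault, evict 6, frames (7 1 3 9)
7: hit
1: hit
5: fault, evict 7, frames (1 3 9 5)
9: hit
1: hit
3: hit
Hits: 8.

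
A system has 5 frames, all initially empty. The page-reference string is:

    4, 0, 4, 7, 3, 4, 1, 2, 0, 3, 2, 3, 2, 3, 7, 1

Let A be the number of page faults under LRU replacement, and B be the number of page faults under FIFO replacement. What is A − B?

2

Under LRU: F F . F F . F F F . . . . . F . → 8 faults.
Under FIFO: F F . F F . F F . . . . . . . . → 6 faults.
A − B = 8 − 6 = 2.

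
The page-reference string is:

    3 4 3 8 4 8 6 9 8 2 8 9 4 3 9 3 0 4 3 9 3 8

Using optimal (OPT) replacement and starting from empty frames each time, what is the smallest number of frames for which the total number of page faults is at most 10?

4

f=1: 22 faults
f=2: 13 faults
f=3: 11 faults
f=4: 9 faults
f=5: 7 faults
f=6: 7 faults
f=7: 7 faults
Smallest f with faults ≤ 10 is 4.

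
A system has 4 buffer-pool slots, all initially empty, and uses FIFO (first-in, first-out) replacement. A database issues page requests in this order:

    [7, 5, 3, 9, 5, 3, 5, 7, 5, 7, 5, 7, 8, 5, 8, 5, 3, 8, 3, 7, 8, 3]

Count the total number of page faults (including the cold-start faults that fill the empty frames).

6

7: miss, frames (7)
5: miss, frames (7 5)
3: miss, frames (7 5 3)
9: miss, frames (7 5 3 9)
5: hit
3: hit
5: hit
7: hit
5: hit
7: hit
5: hit
7: hit
8: miss, evict 7, frames (5 3 9 8)
5: hit
8: hit
5: hit
3: hit
8: hit
3: hit
7: miss, evict 5, frames (3 9 8 7)
8: hit
3: hit
Page faults: 6.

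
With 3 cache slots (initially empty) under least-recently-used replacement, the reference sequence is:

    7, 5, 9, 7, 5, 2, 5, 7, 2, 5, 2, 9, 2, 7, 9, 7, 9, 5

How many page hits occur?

11

7: miss, frames {7}
5: miss, frames {7,5}
9: miss, frames {7,5,9}
7: hit
5: hit
2: miss, evict 9, frames {7,5,2}
5: hit
7: hit
2: hit
5: hit
2: hit
9: miss, evict 7, frames {5,2,9}
2: hit
7: miss, evict 5, frames {9,2,7}
9: hit
7: hit
9: hit
5: miss, evict 2, frames {7,9,5}
Hits: 11.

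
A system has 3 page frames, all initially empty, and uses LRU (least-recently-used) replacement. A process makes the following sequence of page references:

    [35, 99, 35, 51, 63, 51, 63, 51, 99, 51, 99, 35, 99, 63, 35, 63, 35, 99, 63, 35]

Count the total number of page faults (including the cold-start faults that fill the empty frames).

7

35 → fault, frames (35)
99 → fault, frames (35 99)
35 → hit
51 → fault, frames (99 35 51)
63 → fault, evict 99, frames (35 51 63)
51 → hit
63 → hit
51 → hit
99 → fault, evict 35, frames (63 51 99)
51 → hit
99 → hit
35 → fault, evict 63, frames (51 99 35)
99 → hit
63 → fault, evict 51, frames (35 99 63)
35 → hit
63 → hit
35 → hit
99 → hit
63 → hit
35 → hit
Page faults: 7.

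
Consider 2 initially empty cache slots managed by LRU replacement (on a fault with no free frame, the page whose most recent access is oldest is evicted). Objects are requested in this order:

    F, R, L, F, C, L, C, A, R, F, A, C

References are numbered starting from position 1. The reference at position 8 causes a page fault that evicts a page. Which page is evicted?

pos 1: F: fault, frames [F]
pos 2: R: fault, frames [F, R]
pos 3: L: fault, evict F, frames [R, L]
pos 4: F: fault, evict R, frames [L, F]
pos 5: C: fault, evict L, frames [F, C]
pos 6: L: fault, evict F, frames [C, L]
pos 7: C: hit
pos 8: A: fault, evict L, frames [C, A]
At position 8, page L is evicted.

L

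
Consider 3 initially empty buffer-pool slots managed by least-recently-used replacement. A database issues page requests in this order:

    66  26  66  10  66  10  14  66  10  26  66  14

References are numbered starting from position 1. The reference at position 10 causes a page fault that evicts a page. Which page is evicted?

14

pos 1: 66 → miss, frames {66}
pos 2: 26 → miss, frames {66,26}
pos 3: 66 → hit
pos 4: 10 → miss, frames {26,66,10}
pos 5: 66 → hit
pos 6: 10 → hit
pos 7: 14 → miss, evict 26, frames {66,10,14}
pos 8: 66 → hit
pos 9: 10 → hit
pos 10: 26 → miss, evict 14, frames {66,10,26}
At position 10, page 14 is evicted.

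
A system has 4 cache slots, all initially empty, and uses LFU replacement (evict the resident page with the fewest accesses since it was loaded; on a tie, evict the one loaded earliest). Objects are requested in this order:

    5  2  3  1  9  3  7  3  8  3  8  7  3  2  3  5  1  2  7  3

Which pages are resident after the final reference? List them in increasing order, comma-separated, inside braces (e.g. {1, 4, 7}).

{2, 3, 7, 8}

5 → miss, frames (5)
2 → miss, frames (5 2)
3 → miss, frames (5 2 3)
1 → miss, frames (5 2 3 1)
9 → miss, evict 5, frames (2 3 1 9)
3 → hit
7 → miss, evict 2, frames (3 1 9 7)
3 → hit
8 → miss, evict 1, frames (3 9 7 8)
3 → hit
8 → hit
7 → hit
3 → hit
2 → miss, evict 9, frames (3 7 8 2)
3 → hit
5 → miss, evict 2, frames (3 7 8 5)
1 → miss, evict 5, frames (3 7 8 1)
2 → miss, evict 1, frames (3 7 8 2)
7 → hit
3 → hit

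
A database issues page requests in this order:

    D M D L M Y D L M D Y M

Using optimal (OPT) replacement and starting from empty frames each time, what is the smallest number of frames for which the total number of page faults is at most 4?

f=1: 12 faults
f=2: 7 faults
f=3: 5 faults
f=4: 4 faults
Smallest f with faults ≤ 4 is 4.

4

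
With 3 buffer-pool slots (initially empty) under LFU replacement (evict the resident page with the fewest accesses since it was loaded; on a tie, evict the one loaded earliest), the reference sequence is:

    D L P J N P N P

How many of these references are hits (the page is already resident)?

3

D -> fault, frames {D}
L -> fault, frames {D,L}
P -> fault, frames {D,L,P}
J -> fault, evict D, frames {L,P,J}
N -> fault, evict L, frames {P,J,N}
P -> hit
N -> hit
P -> hit
Hits: 3.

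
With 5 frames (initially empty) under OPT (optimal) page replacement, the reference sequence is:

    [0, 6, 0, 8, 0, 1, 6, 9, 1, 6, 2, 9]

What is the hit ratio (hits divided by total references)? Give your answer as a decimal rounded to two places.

0.50

0 -> fault, frames [0]
6 -> fault, frames [0, 6]
0 -> hit
8 -> fault, frames [0, 6, 8]
0 -> hit
1 -> fault, frames [0, 6, 8, 1]
6 -> hit
9 -> fault, frames [0, 6, 8, 1, 9]
1 -> hit
6 -> hit
2 -> fault, evict 1, frames [0, 6, 8, 9, 2]
9 -> hit
Hits: 6 of 12 references → 6/12 = 0.5000.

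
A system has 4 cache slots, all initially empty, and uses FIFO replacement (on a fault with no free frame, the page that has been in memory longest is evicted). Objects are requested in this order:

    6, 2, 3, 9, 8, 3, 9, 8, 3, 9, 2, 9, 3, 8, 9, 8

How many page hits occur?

6: miss, frames [6]
2: miss, frames [6, 2]
3: miss, frames [6, 2, 3]
9: miss, frames [6, 2, 3, 9]
8: miss, evict 6, frames [2, 3, 9, 8]
3: hit
9: hit
8: hit
3: hit
9: hit
2: hit
9: hit
3: hit
8: hit
9: hit
8: hit
Hits: 11.

11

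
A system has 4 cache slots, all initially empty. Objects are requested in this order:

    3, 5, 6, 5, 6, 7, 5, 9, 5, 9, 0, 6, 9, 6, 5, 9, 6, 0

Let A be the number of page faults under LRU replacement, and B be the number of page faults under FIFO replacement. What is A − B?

Under LRU: F F F . . F . F . . F F . . . . . . → 7 faults.
Under FIFO: F F F . . F . F . . F . . . F . F . → 8 faults.
A − B = 7 − 8 = -1.

-1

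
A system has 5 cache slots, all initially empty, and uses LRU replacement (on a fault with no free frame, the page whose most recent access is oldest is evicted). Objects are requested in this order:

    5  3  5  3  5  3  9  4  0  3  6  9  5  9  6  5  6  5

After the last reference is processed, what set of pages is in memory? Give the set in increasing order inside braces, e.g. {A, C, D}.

5 -> fault, frames (5)
3 -> fault, frames (5 3)
5 -> hit
3 -> hit
5 -> hit
3 -> hit
9 -> fault, frames (5 3 9)
4 -> fault, frames (5 3 9 4)
0 -> fault, frames (5 3 9 4 0)
3 -> hit
6 -> fault, evict 5, frames (9 4 0 3 6)
9 -> hit
5 -> fault, evict 4, frames (0 3 6 9 5)
9 -> hit
6 -> hit
5 -> hit
6 -> hit
5 -> hit

{0, 3, 5, 6, 9}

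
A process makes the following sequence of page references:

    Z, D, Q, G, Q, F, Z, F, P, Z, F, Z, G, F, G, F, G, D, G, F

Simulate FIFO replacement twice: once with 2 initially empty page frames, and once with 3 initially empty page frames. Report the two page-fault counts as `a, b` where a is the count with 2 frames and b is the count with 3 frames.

2 frames: F F F F . F F . F . F F F F . . . F F F → 14 faults.
3 frames: F F F F . F F . F . . . F F . . . F . . → 10 faults.
10 < 14: adding a frame reduced faults, as is typical.

14, 10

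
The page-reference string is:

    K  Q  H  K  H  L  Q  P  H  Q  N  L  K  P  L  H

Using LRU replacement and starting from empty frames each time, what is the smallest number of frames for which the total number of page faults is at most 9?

5

f=1: 16 faults
f=2: 15 faults
f=3: 12 faults
f=4: 10 faults
f=5: 9 faults
f=6: 6 faults
Smallest f with faults ≤ 9 is 5.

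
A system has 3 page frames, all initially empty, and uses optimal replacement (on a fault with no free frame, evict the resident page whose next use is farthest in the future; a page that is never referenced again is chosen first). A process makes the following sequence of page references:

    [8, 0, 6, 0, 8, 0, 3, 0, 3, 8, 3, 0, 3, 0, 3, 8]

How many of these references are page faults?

8 → fault, frames (8)
0 → fault, frames (8 0)
6 → fault, frames (8 0 6)
0 → hit
8 → hit
0 → hit
3 → fault, evict 6, frames (8 0 3)
0 → hit
3 → hit
8 → hit
3 → hit
0 → hit
3 → hit
0 → hit
3 → hit
8 → hit
Page faults: 4.

4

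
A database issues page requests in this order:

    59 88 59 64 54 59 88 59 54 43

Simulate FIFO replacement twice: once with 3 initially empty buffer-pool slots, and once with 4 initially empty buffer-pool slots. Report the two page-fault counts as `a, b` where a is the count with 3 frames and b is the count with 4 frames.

3 frames: F F . F F F F . . F → 7 faults.
4 frames: F F . F F . . . . F → 5 faults.
5 < 7: adding a frame reduced faults, as is typical.

7, 5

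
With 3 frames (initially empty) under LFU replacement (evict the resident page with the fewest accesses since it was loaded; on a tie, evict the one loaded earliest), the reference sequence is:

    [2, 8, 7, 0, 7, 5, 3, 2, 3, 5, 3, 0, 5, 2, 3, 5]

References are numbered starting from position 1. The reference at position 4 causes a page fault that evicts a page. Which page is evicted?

pos 1: 2 -> miss, frames {2}
pos 2: 8 -> miss, frames {2,8}
pos 3: 7 -> miss, frames {2,8,7}
pos 4: 0 -> miss, evict 2, frames {8,7,0}
At position 4, page 2 is evicted.

2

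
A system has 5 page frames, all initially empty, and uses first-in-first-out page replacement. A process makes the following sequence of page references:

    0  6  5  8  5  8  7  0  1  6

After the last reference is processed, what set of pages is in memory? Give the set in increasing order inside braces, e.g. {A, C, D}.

0 → miss, frames {0}
6 → miss, frames {0,6}
5 → miss, frames {0,6,5}
8 → miss, frames {0,6,5,8}
5 → hit
8 → hit
7 → miss, frames {0,6,5,8,7}
0 → hit
1 → miss, evict 0, frames {6,5,8,7,1}
6 → hit

{1, 5, 6, 7, 8}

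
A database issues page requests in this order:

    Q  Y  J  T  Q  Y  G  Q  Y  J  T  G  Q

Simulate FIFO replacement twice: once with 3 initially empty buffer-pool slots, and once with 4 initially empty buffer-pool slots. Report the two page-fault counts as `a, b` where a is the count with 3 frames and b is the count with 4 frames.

3 frames: F F F F F F F . . F F . F → 10 faults.
4 frames: F F F F . . F F F F F F F → 11 faults.
11 > 10: adding a frame increased faults — Belady's anomaly.

10, 11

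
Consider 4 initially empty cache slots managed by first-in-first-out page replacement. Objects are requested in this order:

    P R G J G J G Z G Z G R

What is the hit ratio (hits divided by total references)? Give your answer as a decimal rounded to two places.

0.58

P: fault, frames (P)
R: fault, frames (P R)
G: fault, frames (P R G)
J: fault, frames (P R G J)
G: hit
J: hit
G: hit
Z: fault, evict P, frames (R G J Z)
G: hit
Z: hit
G: hit
R: hit
Hits: 7 of 12 references → 7/12 = 0.5833.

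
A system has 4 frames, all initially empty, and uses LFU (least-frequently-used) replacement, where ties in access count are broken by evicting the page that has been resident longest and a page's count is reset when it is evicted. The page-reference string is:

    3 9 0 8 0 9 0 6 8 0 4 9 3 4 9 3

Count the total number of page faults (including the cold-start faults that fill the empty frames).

3 -> miss, frames [3]
9 -> miss, frames [3, 9]
0 -> miss, frames [3, 9, 0]
8 -> miss, frames [3, 9, 0, 8]
0 -> hit
9 -> hit
0 -> hit
6 -> miss, evict 3, frames [9, 0, 8, 6]
8 -> hit
0 -> hit
4 -> miss, evict 6, frames [9, 0, 8, 4]
9 -> hit
3 -> miss, evict 4, frames [9, 0, 8, 3]
4 -> miss, evict 3, frames [9, 0, 8, 4]
9 -> hit
3 -> miss, evict 4, frames [9, 0, 8, 3]
Page faults: 9.

9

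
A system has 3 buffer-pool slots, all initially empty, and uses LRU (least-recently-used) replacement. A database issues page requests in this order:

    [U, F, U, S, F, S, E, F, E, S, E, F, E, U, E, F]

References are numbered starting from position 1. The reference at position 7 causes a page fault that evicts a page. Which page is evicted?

pos 1: U: miss, frames {U}
pos 2: F: miss, frames {U,F}
pos 3: U: hit
pos 4: S: miss, frames {F,U,S}
pos 5: F: hit
pos 6: S: hit
pos 7: E: miss, evict U, frames {F,S,E}
At position 7, page U is evicted.

U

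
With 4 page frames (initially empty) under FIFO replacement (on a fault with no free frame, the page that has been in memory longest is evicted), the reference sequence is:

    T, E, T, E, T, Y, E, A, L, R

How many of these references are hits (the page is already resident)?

T: fault, frames [T]
E: fault, frames [T, E]
T: hit
E: hit
T: hit
Y: fault, frames [T, E, Y]
E: hit
A: fault, frames [T, E, Y, A]
L: fault, evict T, frames [E, Y, A, L]
R: fault, evict E, frames [Y, A, L, R]
Hits: 4.

4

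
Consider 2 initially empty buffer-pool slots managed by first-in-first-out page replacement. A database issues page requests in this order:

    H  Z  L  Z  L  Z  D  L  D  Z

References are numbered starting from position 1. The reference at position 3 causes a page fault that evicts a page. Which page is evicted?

pos 1: H -> fault, frames [H]
pos 2: Z -> fault, frames [H, Z]
pos 3: L -> fault, evict H, frames [Z, L]
At position 3, page H is evicted.

H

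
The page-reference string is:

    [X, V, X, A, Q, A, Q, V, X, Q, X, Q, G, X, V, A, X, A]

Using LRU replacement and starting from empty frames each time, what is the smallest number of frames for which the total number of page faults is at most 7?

4

f=1: 18 faults
f=2: 12 faults
f=3: 9 faults
f=4: 6 faults
f=5: 5 faults
Smallest f with faults ≤ 7 is 4.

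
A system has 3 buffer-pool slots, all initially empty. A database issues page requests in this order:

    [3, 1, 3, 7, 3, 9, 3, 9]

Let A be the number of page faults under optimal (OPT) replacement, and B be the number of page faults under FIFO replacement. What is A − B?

Under OPT: F F . F . F . . → 4 faults.
Under FIFO: F F . F . F F . → 5 faults.
A − B = 4 − 5 = -1.

-1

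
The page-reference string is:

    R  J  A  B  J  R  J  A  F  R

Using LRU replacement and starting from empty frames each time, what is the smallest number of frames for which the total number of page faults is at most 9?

2

f=1: 10 faults
f=2: 9 faults
f=3: 8 faults
f=4: 5 faults
f=5: 5 faults
Smallest f with faults ≤ 9 is 2.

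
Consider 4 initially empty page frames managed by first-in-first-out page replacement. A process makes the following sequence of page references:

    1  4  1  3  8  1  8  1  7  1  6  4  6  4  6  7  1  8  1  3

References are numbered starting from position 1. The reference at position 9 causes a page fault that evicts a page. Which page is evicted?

1

pos 1: 1 → miss, frames (1)
pos 2: 4 → miss, frames (1 4)
pos 3: 1 → hit
pos 4: 3 → miss, frames (1 4 3)
pos 5: 8 → miss, frames (1 4 3 8)
pos 6: 1 → hit
pos 7: 8 → hit
pos 8: 1 → hit
pos 9: 7 → miss, evict 1, frames (4 3 8 7)
At position 9, page 1 is evicted.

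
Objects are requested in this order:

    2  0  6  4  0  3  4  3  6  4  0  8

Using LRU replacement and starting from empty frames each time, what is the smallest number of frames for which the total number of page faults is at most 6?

4

f=1: 12 faults
f=2: 11 faults
f=3: 8 faults
f=4: 6 faults
f=5: 6 faults
f=6: 6 faults
Smallest f with faults ≤ 6 is 4.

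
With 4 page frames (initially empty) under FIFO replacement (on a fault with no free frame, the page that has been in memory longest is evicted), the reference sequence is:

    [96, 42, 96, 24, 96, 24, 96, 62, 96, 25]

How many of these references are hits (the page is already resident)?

5

96: fault, frames (96)
42: fault, frames (96 42)
96: hit
24: fault, frames (96 42 24)
96: hit
24: hit
96: hit
62: fault, frames (96 42 24 62)
96: hit
25: fault, evict 96, frames (42 24 62 25)
Hits: 5.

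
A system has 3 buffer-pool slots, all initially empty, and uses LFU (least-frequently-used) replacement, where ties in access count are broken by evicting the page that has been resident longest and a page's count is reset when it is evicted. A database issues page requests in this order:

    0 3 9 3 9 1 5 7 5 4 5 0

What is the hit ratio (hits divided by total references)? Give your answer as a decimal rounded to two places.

0 → miss, frames [0]
3 → miss, frames [0, 3]
9 → miss, frames [0, 3, 9]
3 → hit
9 → hit
1 → miss, evict 0, frames [3, 9, 1]
5 → miss, evict 1, frames [3, 9, 5]
7 → miss, evict 5, frames [3, 9, 7]
5 → miss, evict 7, frames [3, 9, 5]
4 → miss, evict 5, frames [3, 9, 4]
5 → miss, evict 4, frames [3, 9, 5]
0 → miss, evict 5, frames [3, 9, 0]
Hits: 2 of 12 references → 2/12 = 0.1667.

0.17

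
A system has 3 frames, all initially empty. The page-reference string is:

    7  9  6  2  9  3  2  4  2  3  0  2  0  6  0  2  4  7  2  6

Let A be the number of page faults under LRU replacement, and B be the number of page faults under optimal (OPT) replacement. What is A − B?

Under LRU: F F F F . F . F . . F . . F . . F F . F → 11 faults.
Under OPT: F F F F . F . F . . F . . F . . F F . . → 10 faults.
A − B = 11 − 10 = 1.

1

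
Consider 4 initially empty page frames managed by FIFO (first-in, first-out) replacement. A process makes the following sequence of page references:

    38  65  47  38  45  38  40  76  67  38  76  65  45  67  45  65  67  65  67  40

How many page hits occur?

38 -> miss, frames (38)
65 -> miss, frames (38 65)
47 -> miss, frames (38 65 47)
38 -> hit
45 -> miss, frames (38 65 47 45)
38 -> hit
40 -> miss, evict 38, frames (65 47 45 40)
76 -> miss, evict 65, frames (47 45 40 76)
67 -> miss, evict 47, frames (45 40 76 67)
38 -> miss, evict 45, frames (40 76 67 38)
76 -> hit
65 -> miss, evict 40, frames (76 67 38 65)
45 -> miss, evict 76, frames (67 38 65 45)
67 -> hit
45 -> hit
65 -> hit
67 -> hit
65 -> hit
67 -> hit
40 -> miss, evict 67, frames (38 65 45 40)
Hits: 9.

9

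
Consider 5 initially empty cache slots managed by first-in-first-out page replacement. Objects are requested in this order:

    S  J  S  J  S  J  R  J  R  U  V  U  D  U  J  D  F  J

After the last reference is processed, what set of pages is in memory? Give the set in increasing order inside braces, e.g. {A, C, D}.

S -> fault, frames {S}
J -> fault, frames {S,J}
S -> hit
J -> hit
S -> hit
J -> hit
R -> fault, frames {S,J,R}
J -> hit
R -> hit
U -> fault, frames {S,J,R,U}
V -> fault, frames {S,J,R,U,V}
U -> hit
D -> fault, evict S, frames {J,R,U,V,D}
U -> hit
J -> hit
D -> hit
F -> fault, evict J, frames {R,U,V,D,F}
J -> fault, evict R, frames {U,V,D,F,J}

{D, F, J, U, V}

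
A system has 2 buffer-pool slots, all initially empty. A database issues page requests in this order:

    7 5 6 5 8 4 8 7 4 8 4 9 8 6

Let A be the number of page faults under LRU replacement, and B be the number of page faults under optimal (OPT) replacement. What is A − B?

2

Under LRU: F F F . F F . F F F . F F F → 11 faults.
Under OPT: F F F . F F . F . F . F . F → 9 faults.
A − B = 11 − 9 = 2.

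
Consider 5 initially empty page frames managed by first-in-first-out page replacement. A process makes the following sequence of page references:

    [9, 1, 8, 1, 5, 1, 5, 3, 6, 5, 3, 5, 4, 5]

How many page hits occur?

7

9 -> miss, frames {9}
1 -> miss, frames {9,1}
8 -> miss, frames {9,1,8}
1 -> hit
5 -> miss, frames {9,1,8,5}
1 -> hit
5 -> hit
3 -> miss, frames {9,1,8,5,3}
6 -> miss, evict 9, frames {1,8,5,3,6}
5 -> hit
3 -> hit
5 -> hit
4 -> miss, evict 1, frames {8,5,3,6,4}
5 -> hit
Hits: 7.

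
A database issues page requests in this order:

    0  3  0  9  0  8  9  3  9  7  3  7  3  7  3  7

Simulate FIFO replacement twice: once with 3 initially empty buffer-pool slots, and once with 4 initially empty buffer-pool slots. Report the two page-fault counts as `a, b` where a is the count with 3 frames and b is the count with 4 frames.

6, 5

3 frames: F F . F . F . . . F F . . . . . → 6 faults.
4 frames: F F . F . F . . . F . . . . . . → 5 faults.
5 < 6: adding a frame reduced faults, as is typical.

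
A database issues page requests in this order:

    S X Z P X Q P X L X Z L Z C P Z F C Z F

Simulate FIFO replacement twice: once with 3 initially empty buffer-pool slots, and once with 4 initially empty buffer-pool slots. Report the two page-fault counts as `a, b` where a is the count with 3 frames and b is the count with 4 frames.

12, 11

3 frames: F F F F . F . F F . F . . F F . F . F . → 12 faults.
4 frames: F F F F . F . . F F F . . F F . F . . . → 11 faults.
11 < 12: adding a frame reduced faults, as is typical.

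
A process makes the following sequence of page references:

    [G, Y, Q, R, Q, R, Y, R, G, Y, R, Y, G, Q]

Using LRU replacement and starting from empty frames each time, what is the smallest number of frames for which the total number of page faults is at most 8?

3

f=1: 14 faults
f=2: 10 faults
f=3: 6 faults
f=4: 4 faults
Smallest f with faults ≤ 8 is 3.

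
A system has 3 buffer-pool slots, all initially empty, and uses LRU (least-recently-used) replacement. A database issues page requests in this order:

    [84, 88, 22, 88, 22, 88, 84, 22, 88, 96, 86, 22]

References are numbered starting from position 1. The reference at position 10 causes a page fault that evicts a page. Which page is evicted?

pos 1: 84: miss, frames [84]
pos 2: 88: miss, frames [84, 88]
pos 3: 22: miss, frames [84, 88, 22]
pos 4: 88: hit
pos 5: 22: hit
pos 6: 88: hit
pos 7: 84: hit
pos 8: 22: hit
pos 9: 88: hit
pos 10: 96: miss, evict 84, frames [22, 88, 96]
At position 10, page 84 is evicted.

84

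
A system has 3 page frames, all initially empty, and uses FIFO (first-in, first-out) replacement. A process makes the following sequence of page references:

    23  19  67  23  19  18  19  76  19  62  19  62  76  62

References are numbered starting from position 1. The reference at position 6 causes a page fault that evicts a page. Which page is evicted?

pos 1: 23 -> fault, frames (23)
pos 2: 19 -> fault, frames (23 19)
pos 3: 67 -> fault, frames (23 19 67)
pos 4: 23 -> hit
pos 5: 19 -> hit
pos 6: 18 -> fault, evict 23, frames (19 67 18)
At position 6, page 23 is evicted.

23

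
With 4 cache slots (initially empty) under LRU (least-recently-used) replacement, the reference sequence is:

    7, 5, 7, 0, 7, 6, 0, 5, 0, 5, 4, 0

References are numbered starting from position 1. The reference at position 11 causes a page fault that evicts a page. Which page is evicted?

7

pos 1: 7: miss, frames {7}
pos 2: 5: miss, frames {7,5}
pos 3: 7: hit
pos 4: 0: miss, frames {5,7,0}
pos 5: 7: hit
pos 6: 6: miss, frames {5,0,7,6}
pos 7: 0: hit
pos 8: 5: hit
pos 9: 0: hit
pos 10: 5: hit
pos 11: 4: miss, evict 7, frames {6,0,5,4}
At position 11, page 7 is evicted.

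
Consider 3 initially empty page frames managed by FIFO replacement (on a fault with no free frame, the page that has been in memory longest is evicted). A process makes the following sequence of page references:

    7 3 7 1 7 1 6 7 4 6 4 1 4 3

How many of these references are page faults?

8

7: fault, frames (7)
3: fault, frames (7 3)
7: hit
1: fault, frames (7 3 1)
7: hit
1: hit
6: fault, evict 7, frames (3 1 6)
7: fault, evict 3, frames (1 6 7)
4: fault, evict 1, frames (6 7 4)
6: hit
4: hit
1: fault, evict 6, frames (7 4 1)
4: hit
3: fault, evict 7, frames (4 1 3)
Page faults: 8.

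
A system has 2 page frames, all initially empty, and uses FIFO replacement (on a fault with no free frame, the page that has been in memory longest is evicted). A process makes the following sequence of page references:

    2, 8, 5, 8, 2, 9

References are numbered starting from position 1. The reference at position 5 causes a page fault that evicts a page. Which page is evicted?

8

pos 1: 2: fault, frames (2)
pos 2: 8: fault, frames (2 8)
pos 3: 5: fault, evict 2, frames (8 5)
pos 4: 8: hit
pos 5: 2: fault, evict 8, frames (5 2)
At position 5, page 8 is evicted.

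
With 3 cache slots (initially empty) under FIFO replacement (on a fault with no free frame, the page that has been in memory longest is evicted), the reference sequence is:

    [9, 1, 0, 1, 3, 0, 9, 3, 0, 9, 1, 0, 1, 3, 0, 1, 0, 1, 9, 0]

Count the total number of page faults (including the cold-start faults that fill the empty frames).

9: miss, frames {9}
1: miss, frames {9,1}
0: miss, frames {9,1,0}
1: hit
3: miss, evict 9, frames {1,0,3}
0: hit
9: miss, evict 1, frames {0,3,9}
3: hit
0: hit
9: hit
1: miss, evict 0, frames {3,9,1}
0: miss, evict 3, frames {9,1,0}
1: hit
3: miss, evict 9, frames {1,0,3}
0: hit
1: hit
0: hit
1: hit
9: miss, evict 1, frames {0,3,9}
0: hit
Page faults: 9.

9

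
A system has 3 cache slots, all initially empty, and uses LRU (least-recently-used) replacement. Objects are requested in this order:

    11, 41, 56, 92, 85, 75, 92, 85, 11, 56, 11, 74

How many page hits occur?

11 -> miss, frames [11]
41 -> miss, frames [11, 41]
56 -> miss, frames [11, 41, 56]
92 -> miss, evict 11, frames [41, 56, 92]
85 -> miss, evict 41, frames [56, 92, 85]
75 -> miss, evict 56, frames [92, 85, 75]
92 -> hit
85 -> hit
11 -> miss, evict 75, frames [92, 85, 11]
56 -> miss, evict 92, frames [85, 11, 56]
11 -> hit
74 -> miss, evict 85, frames [56, 11, 74]
Hits: 3.

3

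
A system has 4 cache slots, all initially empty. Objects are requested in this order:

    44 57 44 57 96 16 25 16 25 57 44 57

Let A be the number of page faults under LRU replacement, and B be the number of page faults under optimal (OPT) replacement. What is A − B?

1

Under LRU: F F . . F F F . . . F . → 6 faults.
Under OPT: F F . . F F F . . . . . → 5 faults.
A − B = 6 − 5 = 1.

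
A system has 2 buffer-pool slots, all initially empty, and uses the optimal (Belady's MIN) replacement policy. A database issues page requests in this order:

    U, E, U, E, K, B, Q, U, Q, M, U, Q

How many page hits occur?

U: miss, frames {U}
E: miss, frames {U,E}
U: hit
E: hit
K: miss, evict E, frames {U,K}
B: miss, evict K, frames {U,B}
Q: miss, evict B, frames {U,Q}
U: hit
Q: hit
M: miss, evict Q, frames {U,M}
U: hit
Q: miss, evict M, frames {U,Q}
Hits: 5.

5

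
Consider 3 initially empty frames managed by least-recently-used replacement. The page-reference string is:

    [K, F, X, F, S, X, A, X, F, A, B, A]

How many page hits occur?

K -> fault, frames {K}
F -> fault, frames {K,F}
X -> fault, frames {K,F,X}
F -> hit
S -> fault, evict K, frames {X,F,S}
X -> hit
A -> fault, evict F, frames {S,X,A}
X -> hit
F -> fault, evict S, frames {A,X,F}
A -> hit
B -> fault, evict X, frames {F,A,B}
A -> hit
Hits: 5.

5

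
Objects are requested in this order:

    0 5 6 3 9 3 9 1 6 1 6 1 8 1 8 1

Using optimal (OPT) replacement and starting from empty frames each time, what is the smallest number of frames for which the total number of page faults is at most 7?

f=1: 16 faults
f=2: 8 faults
f=3: 7 faults
f=4: 7 faults
f=5: 7 faults
f=6: 7 faults
f=7: 7 faults
Smallest f with faults ≤ 7 is 3.

3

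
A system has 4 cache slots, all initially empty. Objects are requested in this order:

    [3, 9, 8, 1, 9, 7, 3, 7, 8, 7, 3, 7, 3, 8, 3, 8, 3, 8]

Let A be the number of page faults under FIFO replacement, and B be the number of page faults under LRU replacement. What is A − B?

Under FIFO: F F F F . F F . . . . . . . . . . . → 6 faults.
Under LRU: F F F F . F F . F . . . . . . . . . → 7 faults.
A − B = 6 − 7 = -1.

-1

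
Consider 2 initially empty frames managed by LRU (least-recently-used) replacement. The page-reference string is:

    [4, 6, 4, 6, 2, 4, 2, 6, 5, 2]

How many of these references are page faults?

4: miss, frames (4)
6: miss, frames (4 6)
4: hit
6: hit
2: miss, evict 4, frames (6 2)
4: miss, evict 6, frames (2 4)
2: hit
6: miss, evict 4, frames (2 6)
5: miss, evict 2, frames (6 5)
2: miss, evict 6, frames (5 2)
Page faults: 7.

7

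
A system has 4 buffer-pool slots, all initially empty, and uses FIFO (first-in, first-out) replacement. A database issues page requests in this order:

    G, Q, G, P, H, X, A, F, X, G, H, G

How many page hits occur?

G: fault, frames (G)
Q: fault, frames (G Q)
G: hit
P: fault, frames (G Q P)
H: fault, frames (G Q P H)
X: fault, evict G, frames (Q P H X)
A: fault, evict Q, frames (P H X A)
F: fault, evict P, frames (H X A F)
X: hit
G: fault, evict H, frames (X A F G)
H: fault, evict X, frames (A F G H)
G: hit
Hits: 3.

3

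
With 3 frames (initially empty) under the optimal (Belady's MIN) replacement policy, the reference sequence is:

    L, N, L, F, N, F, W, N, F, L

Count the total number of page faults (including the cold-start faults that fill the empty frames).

5

L: miss, frames {L}
N: miss, frames {L,N}
L: hit
F: miss, frames {L,N,F}
N: hit
F: hit
W: miss, evict L, frames {N,F,W}
N: hit
F: hit
L: miss, evict W, frames {N,F,L}
Page faults: 5.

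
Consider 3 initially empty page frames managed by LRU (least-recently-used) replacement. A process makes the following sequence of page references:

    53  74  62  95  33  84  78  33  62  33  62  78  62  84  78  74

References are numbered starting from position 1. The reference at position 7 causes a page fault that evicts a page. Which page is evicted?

95

pos 1: 53 → fault, frames {53}
pos 2: 74 → fault, frames {53,74}
pos 3: 62 → fault, frames {53,74,62}
pos 4: 95 → fault, evict 53, frames {74,62,95}
pos 5: 33 → fault, evict 74, frames {62,95,33}
pos 6: 84 → fault, evict 62, frames {95,33,84}
pos 7: 78 → fault, evict 95, frames {33,84,78}
At position 7, page 95 is evicted.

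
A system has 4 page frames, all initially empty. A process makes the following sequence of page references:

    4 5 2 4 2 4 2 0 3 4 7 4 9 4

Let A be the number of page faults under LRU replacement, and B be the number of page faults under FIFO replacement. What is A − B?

Under LRU: F F F . . . . F F . F . F . → 7 faults.
Under FIFO: F F F . . . . F F F F . F . → 8 faults.
A − B = 7 − 8 = -1.

-1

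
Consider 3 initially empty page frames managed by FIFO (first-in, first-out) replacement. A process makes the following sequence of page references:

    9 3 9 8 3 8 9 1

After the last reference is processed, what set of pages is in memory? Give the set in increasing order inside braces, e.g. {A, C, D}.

{1, 3, 8}

9 → miss, frames [9]
3 → miss, frames [9, 3]
9 → hit
8 → miss, frames [9, 3, 8]
3 → hit
8 → hit
9 → hit
1 → miss, evict 9, frames [3, 8, 1]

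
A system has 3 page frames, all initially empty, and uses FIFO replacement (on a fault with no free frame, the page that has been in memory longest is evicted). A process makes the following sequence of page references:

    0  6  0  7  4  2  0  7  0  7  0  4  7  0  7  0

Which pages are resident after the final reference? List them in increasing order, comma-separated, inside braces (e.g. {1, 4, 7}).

0: miss, frames (0)
6: miss, frames (0 6)
0: hit
7: miss, frames (0 6 7)
4: miss, evict 0, frames (6 7 4)
2: miss, evict 6, frames (7 4 2)
0: miss, evict 7, frames (4 2 0)
7: miss, evict 4, frames (2 0 7)
0: hit
7: hit
0: hit
4: miss, evict 2, frames (0 7 4)
7: hit
0: hit
7: hit
0: hit

{0, 4, 7}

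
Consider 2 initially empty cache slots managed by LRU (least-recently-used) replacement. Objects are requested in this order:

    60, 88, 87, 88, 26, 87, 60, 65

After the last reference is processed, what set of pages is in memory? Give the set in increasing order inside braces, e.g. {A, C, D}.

{60, 65}

60: fault, frames {60}
88: fault, frames {60,88}
87: fault, evict 60, frames {88,87}
88: hit
26: fault, evict 87, frames {88,26}
87: fault, evict 88, frames {26,87}
60: fault, evict 26, frames {87,60}
65: fault, evict 87, frames {60,65}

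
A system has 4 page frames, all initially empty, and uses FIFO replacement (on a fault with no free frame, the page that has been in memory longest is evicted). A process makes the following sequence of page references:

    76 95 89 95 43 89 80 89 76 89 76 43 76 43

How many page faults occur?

6

76: fault, frames {76}
95: fault, frames {76,95}
89: fault, frames {76,95,89}
95: hit
43: fault, frames {76,95,89,43}
89: hit
80: fault, evict 76, frames {95,89,43,80}
89: hit
76: fault, evict 95, frames {89,43,80,76}
89: hit
76: hit
43: hit
76: hit
43: hit
Page faults: 6.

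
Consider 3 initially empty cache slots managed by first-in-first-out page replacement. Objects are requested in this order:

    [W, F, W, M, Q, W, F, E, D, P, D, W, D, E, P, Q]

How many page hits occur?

4

W: fault, frames [W]
F: fault, frames [W, F]
W: hit
M: fault, frames [W, F, M]
Q: fault, evict W, frames [F, M, Q]
W: fault, evict F, frames [M, Q, W]
F: fault, evict M, frames [Q, W, F]
E: fault, evict Q, frames [W, F, E]
D: fault, evict W, frames [F, E, D]
P: fault, evict F, frames [E, D, P]
D: hit
W: fault, evict E, frames [D, P, W]
D: hit
E: fault, evict D, frames [P, W, E]
P: hit
Q: fault, evict P, frames [W, E, Q]
Hits: 4.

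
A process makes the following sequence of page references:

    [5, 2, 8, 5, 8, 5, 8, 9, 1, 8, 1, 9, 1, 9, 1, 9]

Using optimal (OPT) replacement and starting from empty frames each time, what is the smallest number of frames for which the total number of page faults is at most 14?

f=1: 16 faults
f=2: 6 faults
f=3: 5 faults
f=4: 5 faults
f=5: 5 faults
Smallest f with faults ≤ 14 is 2.

2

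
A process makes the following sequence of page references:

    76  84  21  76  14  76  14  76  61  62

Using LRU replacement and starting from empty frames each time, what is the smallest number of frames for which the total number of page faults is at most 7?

2

f=1: 10 faults
f=2: 7 faults
f=3: 6 faults
f=4: 6 faults
f=5: 6 faults
f=6: 6 faults
Smallest f with faults ≤ 7 is 2.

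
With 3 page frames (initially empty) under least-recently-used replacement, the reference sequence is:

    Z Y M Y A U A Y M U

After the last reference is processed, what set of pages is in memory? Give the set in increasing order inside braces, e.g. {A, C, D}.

{M, U, Y}

Z → fault, frames [Z]
Y → fault, frames [Z, Y]
M → fault, frames [Z, Y, M]
Y → hit
A → fault, evict Z, frames [M, Y, A]
U → fault, evict M, frames [Y, A, U]
A → hit
Y → hit
M → fault, evict U, frames [A, Y, M]
U → fault, evict A, frames [Y, M, U]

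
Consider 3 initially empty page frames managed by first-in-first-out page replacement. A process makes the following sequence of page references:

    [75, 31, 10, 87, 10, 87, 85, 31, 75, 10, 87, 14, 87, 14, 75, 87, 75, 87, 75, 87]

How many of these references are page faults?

11

75 -> fault, frames [75]
31 -> fault, frames [75, 31]
10 -> fault, frames [75, 31, 10]
87 -> fault, evict 75, frames [31, 10, 87]
10 -> hit
87 -> hit
85 -> fault, evict 31, frames [10, 87, 85]
31 -> fault, evict 10, frames [87, 85, 31]
75 -> fault, evict 87, frames [85, 31, 75]
10 -> fault, evict 85, frames [31, 75, 10]
87 -> fault, evict 31, frames [75, 10, 87]
14 -> fault, evict 75, frames [10, 87, 14]
87 -> hit
14 -> hit
75 -> fault, evict 10, frames [87, 14, 75]
87 -> hit
75 -> hit
87 -> hit
75 -> hit
87 -> hit
Page faults: 11.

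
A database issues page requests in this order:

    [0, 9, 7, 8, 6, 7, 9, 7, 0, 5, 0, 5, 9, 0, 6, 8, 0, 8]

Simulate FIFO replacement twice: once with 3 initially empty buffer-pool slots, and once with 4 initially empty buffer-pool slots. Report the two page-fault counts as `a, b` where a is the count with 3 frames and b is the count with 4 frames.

3 frames: F F F F F . F F F F . . F . F F F . → 13 faults.
4 frames: F F F F F . . . F F . . F . . F . . → 9 faults.
9 < 13: adding a frame reduced faults, as is typical.

13, 9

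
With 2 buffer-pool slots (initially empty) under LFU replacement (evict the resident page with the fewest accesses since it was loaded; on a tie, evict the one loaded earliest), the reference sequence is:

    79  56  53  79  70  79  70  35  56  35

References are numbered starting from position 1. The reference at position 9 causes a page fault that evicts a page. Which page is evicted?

35

pos 1: 79 -> miss, frames {79}
pos 2: 56 -> miss, frames {79,56}
pos 3: 53 -> miss, evict 79, frames {56,53}
pos 4: 79 -> miss, evict 56, frames {53,79}
pos 5: 70 -> miss, evict 53, frames {79,70}
pos 6: 79 -> hit
pos 7: 70 -> hit
pos 8: 35 -> miss, evict 79, frames {70,35}
pos 9: 56 -> miss, evict 35, frames {70,56}
At position 9, page 35 is evicted.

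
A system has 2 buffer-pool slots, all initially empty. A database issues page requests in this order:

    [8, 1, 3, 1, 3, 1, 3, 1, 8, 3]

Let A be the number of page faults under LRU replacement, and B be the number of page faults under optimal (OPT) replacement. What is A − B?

1

Under LRU: F F F . . . . . F F → 5 faults.
Under OPT: F F F . . . . . F . → 4 faults.
A − B = 5 − 4 = 1.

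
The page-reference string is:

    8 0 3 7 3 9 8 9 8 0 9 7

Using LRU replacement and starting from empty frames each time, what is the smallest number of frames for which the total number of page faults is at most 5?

f=1: 12 faults
f=2: 9 faults
f=3: 8 faults
f=4: 8 faults
f=5: 5 faults
Smallest f with faults ≤ 5 is 5.

5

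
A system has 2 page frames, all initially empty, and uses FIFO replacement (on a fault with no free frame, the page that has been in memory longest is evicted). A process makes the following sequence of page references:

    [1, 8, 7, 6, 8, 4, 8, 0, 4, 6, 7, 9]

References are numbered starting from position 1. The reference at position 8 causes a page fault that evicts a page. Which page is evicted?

8

pos 1: 1 → miss, frames (1)
pos 2: 8 → miss, frames (1 8)
pos 3: 7 → miss, evict 1, frames (8 7)
pos 4: 6 → miss, evict 8, frames (7 6)
pos 5: 8 → miss, evict 7, frames (6 8)
pos 6: 4 → miss, evict 6, frames (8 4)
pos 7: 8 → hit
pos 8: 0 → miss, evict 8, frames (4 0)
At position 8, page 8 is evicted.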